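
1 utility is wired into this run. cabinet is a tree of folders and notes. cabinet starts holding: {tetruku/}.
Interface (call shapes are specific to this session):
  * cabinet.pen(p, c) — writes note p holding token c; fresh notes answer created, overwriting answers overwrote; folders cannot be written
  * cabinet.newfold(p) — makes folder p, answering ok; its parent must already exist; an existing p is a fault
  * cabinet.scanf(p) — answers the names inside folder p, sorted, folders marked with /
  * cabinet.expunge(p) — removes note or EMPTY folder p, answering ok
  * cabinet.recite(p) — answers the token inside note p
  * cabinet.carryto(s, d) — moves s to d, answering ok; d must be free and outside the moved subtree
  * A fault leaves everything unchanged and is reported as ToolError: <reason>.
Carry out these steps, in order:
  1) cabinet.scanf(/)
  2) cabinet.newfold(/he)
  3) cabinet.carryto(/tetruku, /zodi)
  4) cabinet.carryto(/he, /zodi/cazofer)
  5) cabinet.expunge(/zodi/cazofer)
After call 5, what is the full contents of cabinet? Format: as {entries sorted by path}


Answer: {zodi/}

Derivation:
> cabinet.scanf p=/
:: [tetruku/]
> cabinet.newfold p=/he
:: ok
> cabinet.carryto s=/tetruku d=/zodi
:: ok
> cabinet.carryto s=/he d=/zodi/cazofer
:: ok
> cabinet.expunge p=/zodi/cazofer
:: ok


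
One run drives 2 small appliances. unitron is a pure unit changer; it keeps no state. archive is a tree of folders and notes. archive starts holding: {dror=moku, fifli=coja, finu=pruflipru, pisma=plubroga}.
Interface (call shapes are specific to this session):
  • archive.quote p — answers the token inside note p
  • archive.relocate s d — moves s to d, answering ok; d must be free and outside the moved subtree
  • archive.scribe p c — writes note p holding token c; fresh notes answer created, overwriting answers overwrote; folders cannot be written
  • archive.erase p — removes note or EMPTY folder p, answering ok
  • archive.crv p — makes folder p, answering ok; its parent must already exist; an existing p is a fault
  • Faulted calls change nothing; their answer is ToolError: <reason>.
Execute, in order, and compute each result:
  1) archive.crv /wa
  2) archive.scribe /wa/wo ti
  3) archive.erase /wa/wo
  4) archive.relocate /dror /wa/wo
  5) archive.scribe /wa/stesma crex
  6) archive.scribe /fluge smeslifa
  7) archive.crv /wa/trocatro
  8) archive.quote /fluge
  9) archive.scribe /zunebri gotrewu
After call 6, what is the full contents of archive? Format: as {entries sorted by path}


·→ archive.crv(/wa)
·← ok
·→ archive.scribe(/wa/wo, ti)
·← created
·→ archive.erase(/wa/wo)
·← ok
·→ archive.relocate(/dror, /wa/wo)
·← ok
·→ archive.scribe(/wa/stesma, crex)
·← created
·→ archive.scribe(/fluge, smeslifa)
·← created
·→ archive.crv(/wa/trocatro)
·← ok
·→ archive.quote(/fluge)
·← smeslifa
·→ archive.scribe(/zunebri, gotrewu)
·← created

Answer: {fifli=coja, finu=pruflipru, fluge=smeslifa, pisma=plubroga, wa/, wa/stesma=crex, wa/wo=moku}


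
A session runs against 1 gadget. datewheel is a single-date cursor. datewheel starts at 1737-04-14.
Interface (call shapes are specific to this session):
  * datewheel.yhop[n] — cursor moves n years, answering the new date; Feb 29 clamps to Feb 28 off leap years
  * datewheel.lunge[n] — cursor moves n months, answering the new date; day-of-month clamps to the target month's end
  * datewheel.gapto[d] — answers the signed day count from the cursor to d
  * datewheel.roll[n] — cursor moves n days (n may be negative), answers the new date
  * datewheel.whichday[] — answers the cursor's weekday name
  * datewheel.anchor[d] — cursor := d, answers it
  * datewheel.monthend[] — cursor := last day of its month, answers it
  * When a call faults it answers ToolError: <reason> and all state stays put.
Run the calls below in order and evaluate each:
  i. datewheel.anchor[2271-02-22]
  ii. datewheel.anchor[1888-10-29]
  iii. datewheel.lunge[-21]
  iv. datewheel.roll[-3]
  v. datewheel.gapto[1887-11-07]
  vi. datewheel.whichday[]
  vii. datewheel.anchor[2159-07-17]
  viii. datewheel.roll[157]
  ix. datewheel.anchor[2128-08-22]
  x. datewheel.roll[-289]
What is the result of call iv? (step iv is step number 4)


CALL datewheel.anchor[2271-02-22]
RET  2271-02-22
CALL datewheel.anchor[1888-10-29]
RET  1888-10-29
CALL datewheel.lunge[-21]
RET  1887-01-29
CALL datewheel.roll[-3]
RET  1887-01-26
CALL datewheel.gapto[1887-11-07]
RET  285
CALL datewheel.whichday[]
RET  Wednesday
CALL datewheel.anchor[2159-07-17]
RET  2159-07-17
CALL datewheel.roll[157]
RET  2159-12-21
CALL datewheel.anchor[2128-08-22]
RET  2128-08-22
CALL datewheel.roll[-289]
RET  2127-11-07

Answer: 1887-01-26


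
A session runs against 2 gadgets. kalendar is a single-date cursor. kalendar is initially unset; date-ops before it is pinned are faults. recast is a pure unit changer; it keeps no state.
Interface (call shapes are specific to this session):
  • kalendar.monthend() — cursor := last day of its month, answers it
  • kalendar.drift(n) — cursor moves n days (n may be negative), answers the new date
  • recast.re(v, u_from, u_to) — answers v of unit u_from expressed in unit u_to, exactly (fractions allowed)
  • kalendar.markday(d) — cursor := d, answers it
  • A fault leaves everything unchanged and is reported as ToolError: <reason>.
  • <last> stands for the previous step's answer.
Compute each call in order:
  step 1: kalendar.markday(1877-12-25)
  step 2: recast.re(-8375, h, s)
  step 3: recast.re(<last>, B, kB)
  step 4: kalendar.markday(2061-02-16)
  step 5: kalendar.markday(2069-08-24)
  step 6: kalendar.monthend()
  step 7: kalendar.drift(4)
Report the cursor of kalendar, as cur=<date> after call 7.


Answer: cur=2069-09-04

Derivation:
==> kalendar.markday(d→1877-12-25)
<== 1877-12-25
==> recast.re(v→-8375, u_from→h, u_to→s)
<== -30150000
==> recast.re(v→<last>, u_from→B, u_to→kB)
<== -30150
==> kalendar.markday(d→2061-02-16)
<== 2061-02-16
==> kalendar.markday(d→2069-08-24)
<== 2069-08-24
==> kalendar.monthend()
<== 2069-08-31
==> kalendar.drift(n→4)
<== 2069-09-04


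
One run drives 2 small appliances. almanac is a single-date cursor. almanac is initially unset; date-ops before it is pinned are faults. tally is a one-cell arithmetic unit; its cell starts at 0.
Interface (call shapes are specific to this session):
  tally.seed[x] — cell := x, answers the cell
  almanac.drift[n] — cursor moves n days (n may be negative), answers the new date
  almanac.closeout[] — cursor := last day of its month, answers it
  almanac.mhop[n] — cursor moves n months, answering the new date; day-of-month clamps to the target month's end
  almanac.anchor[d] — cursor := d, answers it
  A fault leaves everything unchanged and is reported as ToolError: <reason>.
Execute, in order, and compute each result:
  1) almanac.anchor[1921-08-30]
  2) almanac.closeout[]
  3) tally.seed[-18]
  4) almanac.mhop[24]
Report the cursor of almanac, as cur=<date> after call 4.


Answer: cur=1923-08-31

Derivation:
==> anchor(d='1921-08-30')
<== 1921-08-30
==> closeout()
<== 1921-08-31
==> seed(x='-18')
<== -18
==> mhop(n='24')
<== 1923-08-31


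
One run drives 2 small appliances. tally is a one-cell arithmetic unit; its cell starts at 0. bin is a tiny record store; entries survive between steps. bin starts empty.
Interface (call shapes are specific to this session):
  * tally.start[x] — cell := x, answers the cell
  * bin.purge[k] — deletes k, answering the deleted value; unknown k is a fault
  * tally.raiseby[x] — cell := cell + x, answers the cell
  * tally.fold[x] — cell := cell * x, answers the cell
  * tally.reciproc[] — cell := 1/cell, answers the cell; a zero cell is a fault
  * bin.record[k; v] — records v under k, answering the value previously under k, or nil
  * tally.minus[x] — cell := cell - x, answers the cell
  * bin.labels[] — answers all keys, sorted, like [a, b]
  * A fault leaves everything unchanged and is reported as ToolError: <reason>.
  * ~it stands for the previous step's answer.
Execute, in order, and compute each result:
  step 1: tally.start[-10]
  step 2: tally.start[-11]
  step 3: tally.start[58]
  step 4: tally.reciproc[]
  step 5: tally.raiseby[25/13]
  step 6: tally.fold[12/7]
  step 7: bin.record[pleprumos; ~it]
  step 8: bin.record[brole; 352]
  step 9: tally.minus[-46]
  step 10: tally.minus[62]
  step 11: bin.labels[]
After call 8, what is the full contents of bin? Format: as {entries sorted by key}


Answer: {brole=352, pleprumos=1254/377}

Derivation:
-> tally.start(x='-10')
<- -10
-> tally.start(x='-11')
<- -11
-> tally.start(x='58')
<- 58
-> tally.reciproc()
<- 1/58
-> tally.raiseby(x='25/13')
<- 1463/754
-> tally.fold(x='12/7')
<- 1254/377
-> bin.record(k='pleprumos', v='~it')
<- nil
-> bin.record(k='brole', v='352')
<- nil
-> tally.minus(x='-46')
<- 18596/377
-> tally.minus(x='62')
<- -4778/377
-> bin.labels()
<- [brole, pleprumos]


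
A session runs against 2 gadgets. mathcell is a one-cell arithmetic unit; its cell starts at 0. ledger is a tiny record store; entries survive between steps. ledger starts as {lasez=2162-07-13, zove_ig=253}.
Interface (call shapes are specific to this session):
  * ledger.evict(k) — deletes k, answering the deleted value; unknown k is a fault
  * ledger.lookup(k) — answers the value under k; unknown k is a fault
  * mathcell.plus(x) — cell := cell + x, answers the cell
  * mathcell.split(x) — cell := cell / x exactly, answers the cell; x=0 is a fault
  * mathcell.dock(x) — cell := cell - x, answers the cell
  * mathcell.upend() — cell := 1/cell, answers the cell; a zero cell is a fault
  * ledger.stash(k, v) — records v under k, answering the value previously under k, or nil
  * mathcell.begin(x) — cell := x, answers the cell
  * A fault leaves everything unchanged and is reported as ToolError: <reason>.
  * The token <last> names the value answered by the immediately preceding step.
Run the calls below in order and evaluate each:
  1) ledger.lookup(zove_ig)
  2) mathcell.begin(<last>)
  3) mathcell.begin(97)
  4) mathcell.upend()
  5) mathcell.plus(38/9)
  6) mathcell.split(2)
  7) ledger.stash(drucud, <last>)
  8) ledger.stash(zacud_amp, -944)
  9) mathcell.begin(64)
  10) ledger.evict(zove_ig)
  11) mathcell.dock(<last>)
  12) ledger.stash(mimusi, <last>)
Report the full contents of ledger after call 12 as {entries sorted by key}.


CALL lookup[k='zove_ig']
RET  253
CALL begin[x='<last>']
RET  253
CALL begin[x='97']
RET  97
CALL upend[]
RET  1/97
CALL plus[x='38/9']
RET  3695/873
CALL split[x='2']
RET  3695/1746
CALL stash[k='drucud'; v='<last>']
RET  nil
CALL stash[k='zacud_amp'; v='-944']
RET  nil
CALL begin[x='64']
RET  64
CALL evict[k='zove_ig']
RET  253
CALL dock[x='<last>']
RET  -189
CALL stash[k='mimusi'; v='<last>']
RET  nil

Answer: {drucud=3695/1746, lasez=2162-07-13, mimusi=-189, zacud_amp=-944}


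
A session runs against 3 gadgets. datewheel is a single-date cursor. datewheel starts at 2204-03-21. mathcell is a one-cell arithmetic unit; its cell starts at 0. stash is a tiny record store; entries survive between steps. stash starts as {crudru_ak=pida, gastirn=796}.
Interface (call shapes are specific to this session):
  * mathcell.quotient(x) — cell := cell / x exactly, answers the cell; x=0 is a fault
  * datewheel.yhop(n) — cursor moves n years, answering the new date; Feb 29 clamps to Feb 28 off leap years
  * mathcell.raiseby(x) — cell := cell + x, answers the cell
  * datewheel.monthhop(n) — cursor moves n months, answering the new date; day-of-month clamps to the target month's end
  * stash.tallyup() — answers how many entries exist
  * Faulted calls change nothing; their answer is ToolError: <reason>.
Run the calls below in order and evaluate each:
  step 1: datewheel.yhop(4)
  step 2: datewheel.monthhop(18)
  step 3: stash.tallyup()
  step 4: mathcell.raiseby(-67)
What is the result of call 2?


% yhop 4
[out] 2208-03-21
% monthhop 18
[out] 2209-09-21
% tallyup
[out] 2
% raiseby -67
[out] -67

Answer: 2209-09-21


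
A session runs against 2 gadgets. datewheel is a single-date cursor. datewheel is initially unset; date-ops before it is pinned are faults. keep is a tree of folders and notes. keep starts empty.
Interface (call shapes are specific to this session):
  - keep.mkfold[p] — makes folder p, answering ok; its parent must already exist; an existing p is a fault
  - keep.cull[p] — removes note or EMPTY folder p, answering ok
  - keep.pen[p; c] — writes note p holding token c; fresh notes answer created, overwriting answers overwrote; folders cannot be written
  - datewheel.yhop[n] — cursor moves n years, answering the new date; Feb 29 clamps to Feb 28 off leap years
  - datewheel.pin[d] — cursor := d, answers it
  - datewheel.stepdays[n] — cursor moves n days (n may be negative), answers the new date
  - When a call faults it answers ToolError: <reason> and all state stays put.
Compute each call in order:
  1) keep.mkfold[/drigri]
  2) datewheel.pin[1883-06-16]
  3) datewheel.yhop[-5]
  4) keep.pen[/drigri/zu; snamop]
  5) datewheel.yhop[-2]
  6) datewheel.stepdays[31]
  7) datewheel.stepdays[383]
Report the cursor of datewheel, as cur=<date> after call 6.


// keep.mkfold(p: /drigri) ~> ok
// datewheel.pin(d: 1883-06-16) ~> 1883-06-16
// datewheel.yhop(n: -5) ~> 1878-06-16
// keep.pen(p: /drigri/zu, c: snamop) ~> created
// datewheel.yhop(n: -2) ~> 1876-06-16
// datewheel.stepdays(n: 31) ~> 1876-07-17
// datewheel.stepdays(n: 383) ~> 1877-08-04

Answer: cur=1876-07-17


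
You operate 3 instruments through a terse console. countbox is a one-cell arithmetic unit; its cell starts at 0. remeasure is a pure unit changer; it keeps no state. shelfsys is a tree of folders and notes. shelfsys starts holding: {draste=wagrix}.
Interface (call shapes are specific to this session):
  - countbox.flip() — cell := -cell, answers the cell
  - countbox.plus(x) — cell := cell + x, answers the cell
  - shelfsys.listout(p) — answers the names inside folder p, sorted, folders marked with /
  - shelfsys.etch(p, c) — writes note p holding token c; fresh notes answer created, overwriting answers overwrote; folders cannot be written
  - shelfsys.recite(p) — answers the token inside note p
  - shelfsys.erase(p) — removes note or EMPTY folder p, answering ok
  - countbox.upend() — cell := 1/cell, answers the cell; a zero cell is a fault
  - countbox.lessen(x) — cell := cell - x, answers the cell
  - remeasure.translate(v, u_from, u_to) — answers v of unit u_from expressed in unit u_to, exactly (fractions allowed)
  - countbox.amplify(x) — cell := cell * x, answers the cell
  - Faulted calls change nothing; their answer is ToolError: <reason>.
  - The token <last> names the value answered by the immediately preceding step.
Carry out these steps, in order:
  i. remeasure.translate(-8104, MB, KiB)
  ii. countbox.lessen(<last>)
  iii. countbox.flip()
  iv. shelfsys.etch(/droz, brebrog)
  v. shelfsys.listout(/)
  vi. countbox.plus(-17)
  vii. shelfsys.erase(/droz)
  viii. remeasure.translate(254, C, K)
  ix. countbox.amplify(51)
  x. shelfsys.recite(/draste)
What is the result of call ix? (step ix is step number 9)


-> translate(v→-8104, u_from→MB, u_to→KiB)
<- -15828125/2
-> lessen(x→<last>)
<- 15828125/2
-> flip()
<- -15828125/2
-> etch(p→/droz, c→brebrog)
<- created
-> listout(p→/)
<- [draste, droz]
-> plus(x→-17)
<- -15828159/2
-> erase(p→/droz)
<- ok
-> translate(v→254, u_from→C, u_to→K)
<- 10543/20
-> amplify(x→51)
<- -807236109/2
-> recite(p→/draste)
<- wagrix

Answer: -807236109/2


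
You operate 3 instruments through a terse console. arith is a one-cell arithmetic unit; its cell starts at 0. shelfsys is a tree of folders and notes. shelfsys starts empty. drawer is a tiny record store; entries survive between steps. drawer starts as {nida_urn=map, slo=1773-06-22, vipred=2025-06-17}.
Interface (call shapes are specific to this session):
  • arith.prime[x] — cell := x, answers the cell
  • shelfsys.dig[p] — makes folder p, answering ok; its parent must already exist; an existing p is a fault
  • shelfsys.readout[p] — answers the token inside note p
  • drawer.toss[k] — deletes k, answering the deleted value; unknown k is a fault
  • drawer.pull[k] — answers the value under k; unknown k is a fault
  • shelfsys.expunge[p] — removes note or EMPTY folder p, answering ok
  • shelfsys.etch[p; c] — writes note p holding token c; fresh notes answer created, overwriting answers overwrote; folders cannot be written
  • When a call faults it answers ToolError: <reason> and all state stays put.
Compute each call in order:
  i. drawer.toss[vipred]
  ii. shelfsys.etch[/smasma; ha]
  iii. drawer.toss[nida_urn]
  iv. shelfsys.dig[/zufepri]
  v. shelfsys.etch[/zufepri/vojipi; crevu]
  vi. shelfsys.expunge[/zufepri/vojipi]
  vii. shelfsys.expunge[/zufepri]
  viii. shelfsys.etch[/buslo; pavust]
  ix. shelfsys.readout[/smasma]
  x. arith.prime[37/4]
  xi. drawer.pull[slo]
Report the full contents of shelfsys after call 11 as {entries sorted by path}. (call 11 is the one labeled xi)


CALL drawer.toss[k=vipred]
RET  2025-06-17
CALL shelfsys.etch[p=/smasma; c=ha]
RET  created
CALL drawer.toss[k=nida_urn]
RET  map
CALL shelfsys.dig[p=/zufepri]
RET  ok
CALL shelfsys.etch[p=/zufepri/vojipi; c=crevu]
RET  created
CALL shelfsys.expunge[p=/zufepri/vojipi]
RET  ok
CALL shelfsys.expunge[p=/zufepri]
RET  ok
CALL shelfsys.etch[p=/buslo; c=pavust]
RET  created
CALL shelfsys.readout[p=/smasma]
RET  ha
CALL arith.prime[x=37/4]
RET  37/4
CALL drawer.pull[k=slo]
RET  1773-06-22

Answer: {buslo=pavust, smasma=ha}


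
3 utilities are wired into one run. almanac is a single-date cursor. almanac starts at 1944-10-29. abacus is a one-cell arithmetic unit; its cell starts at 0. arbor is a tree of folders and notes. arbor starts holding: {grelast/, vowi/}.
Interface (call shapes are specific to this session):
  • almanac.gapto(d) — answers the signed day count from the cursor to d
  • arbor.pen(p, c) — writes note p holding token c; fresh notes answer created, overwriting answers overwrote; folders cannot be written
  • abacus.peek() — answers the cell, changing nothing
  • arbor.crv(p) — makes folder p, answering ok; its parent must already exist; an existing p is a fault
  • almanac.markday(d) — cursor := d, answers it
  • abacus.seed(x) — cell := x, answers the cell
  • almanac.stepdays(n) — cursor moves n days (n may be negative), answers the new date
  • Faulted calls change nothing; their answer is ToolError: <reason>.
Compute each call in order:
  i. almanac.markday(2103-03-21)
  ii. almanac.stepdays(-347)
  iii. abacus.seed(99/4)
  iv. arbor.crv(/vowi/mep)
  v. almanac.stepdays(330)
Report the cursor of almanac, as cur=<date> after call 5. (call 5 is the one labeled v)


CALL almanac.markday[2103-03-21]
RET  2103-03-21
CALL almanac.stepdays[-347]
RET  2102-04-08
CALL abacus.seed[99/4]
RET  99/4
CALL arbor.crv[/vowi/mep]
RET  ok
CALL almanac.stepdays[330]
RET  2103-03-04

Answer: cur=2103-03-04


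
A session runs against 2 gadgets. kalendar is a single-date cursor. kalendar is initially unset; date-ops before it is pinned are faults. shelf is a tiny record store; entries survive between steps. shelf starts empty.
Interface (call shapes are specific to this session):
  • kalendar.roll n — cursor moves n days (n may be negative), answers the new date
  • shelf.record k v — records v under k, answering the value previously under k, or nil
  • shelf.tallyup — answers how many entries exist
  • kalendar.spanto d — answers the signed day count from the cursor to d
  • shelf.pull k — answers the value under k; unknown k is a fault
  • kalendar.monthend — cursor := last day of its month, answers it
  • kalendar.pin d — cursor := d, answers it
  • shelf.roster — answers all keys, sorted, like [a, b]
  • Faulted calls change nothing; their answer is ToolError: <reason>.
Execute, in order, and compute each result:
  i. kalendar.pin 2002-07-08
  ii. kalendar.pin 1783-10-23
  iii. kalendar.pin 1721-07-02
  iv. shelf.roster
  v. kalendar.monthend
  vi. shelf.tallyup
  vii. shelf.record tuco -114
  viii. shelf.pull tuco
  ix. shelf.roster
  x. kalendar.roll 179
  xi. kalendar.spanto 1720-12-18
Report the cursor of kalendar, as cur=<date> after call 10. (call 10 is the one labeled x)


Answer: cur=1722-01-26

Derivation:
CALL kalendar.pin[d=2002-07-08]
RET  2002-07-08
CALL kalendar.pin[d=1783-10-23]
RET  1783-10-23
CALL kalendar.pin[d=1721-07-02]
RET  1721-07-02
CALL shelf.roster[]
RET  []
CALL kalendar.monthend[]
RET  1721-07-31
CALL shelf.tallyup[]
RET  0
CALL shelf.record[k=tuco; v=-114]
RET  nil
CALL shelf.pull[k=tuco]
RET  -114
CALL shelf.roster[]
RET  [tuco]
CALL kalendar.roll[n=179]
RET  1722-01-26
CALL kalendar.spanto[d=1720-12-18]
RET  -404


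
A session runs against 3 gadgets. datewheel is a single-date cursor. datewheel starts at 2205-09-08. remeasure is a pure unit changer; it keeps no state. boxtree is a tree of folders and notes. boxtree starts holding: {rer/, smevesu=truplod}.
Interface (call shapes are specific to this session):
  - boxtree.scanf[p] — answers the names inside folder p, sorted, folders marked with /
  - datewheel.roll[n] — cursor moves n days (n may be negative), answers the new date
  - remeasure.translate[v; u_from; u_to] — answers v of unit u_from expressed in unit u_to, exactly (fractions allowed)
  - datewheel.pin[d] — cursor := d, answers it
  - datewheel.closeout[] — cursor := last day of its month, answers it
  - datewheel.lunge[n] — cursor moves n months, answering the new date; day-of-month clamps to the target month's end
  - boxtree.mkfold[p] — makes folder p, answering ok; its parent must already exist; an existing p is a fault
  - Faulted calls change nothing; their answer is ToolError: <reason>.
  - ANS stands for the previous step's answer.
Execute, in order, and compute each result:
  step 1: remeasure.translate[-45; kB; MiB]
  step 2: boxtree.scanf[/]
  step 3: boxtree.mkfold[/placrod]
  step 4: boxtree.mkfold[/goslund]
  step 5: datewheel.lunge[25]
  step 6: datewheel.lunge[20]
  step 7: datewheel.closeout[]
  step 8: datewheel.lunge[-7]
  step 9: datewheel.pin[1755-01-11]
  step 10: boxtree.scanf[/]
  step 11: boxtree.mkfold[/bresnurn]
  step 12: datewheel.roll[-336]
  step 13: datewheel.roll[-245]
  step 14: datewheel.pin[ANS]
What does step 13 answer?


Answer: 1753-06-09

Derivation:
% remeasure.translate(v: -45, u_from: kB, u_to: MiB) => -5625/131072
% boxtree.scanf(p: /) => [rer/, smevesu]
% boxtree.mkfold(p: /placrod) => ok
% boxtree.mkfold(p: /goslund) => ok
% datewheel.lunge(n: 25) => 2207-10-08
% datewheel.lunge(n: 20) => 2209-06-08
% datewheel.closeout() => 2209-06-30
% datewheel.lunge(n: -7) => 2208-11-30
% datewheel.pin(d: 1755-01-11) => 1755-01-11
% boxtree.scanf(p: /) => [goslund/, placrod/, rer/, smevesu]
% boxtree.mkfold(p: /bresnurn) => ok
% datewheel.roll(n: -336) => 1754-02-09
% datewheel.roll(n: -245) => 1753-06-09
% datewheel.pin(d: ANS) => 1753-06-09


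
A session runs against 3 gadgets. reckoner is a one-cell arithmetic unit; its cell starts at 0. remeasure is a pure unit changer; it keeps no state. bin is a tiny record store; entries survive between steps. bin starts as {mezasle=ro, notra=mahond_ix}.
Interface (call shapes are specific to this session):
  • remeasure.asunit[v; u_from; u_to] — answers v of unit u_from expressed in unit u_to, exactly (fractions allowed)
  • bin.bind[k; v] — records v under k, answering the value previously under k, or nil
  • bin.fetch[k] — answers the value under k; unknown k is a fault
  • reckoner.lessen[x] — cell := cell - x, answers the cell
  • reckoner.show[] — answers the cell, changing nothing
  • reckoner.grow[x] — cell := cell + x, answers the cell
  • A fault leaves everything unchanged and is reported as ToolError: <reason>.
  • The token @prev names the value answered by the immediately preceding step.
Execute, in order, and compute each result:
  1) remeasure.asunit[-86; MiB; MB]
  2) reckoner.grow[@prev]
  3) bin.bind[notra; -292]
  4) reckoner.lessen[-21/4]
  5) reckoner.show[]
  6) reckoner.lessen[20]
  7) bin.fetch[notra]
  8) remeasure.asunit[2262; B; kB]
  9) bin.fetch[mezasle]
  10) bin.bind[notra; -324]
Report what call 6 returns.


// 1. remeasure.asunit(v=-86, u_from=MiB, u_to=MB) -> -1409024/15625
// 2. reckoner.grow(x=@prev) -> -1409024/15625
// 3. bin.bind(k=notra, v=-292) -> mahond_ix
// 4. reckoner.lessen(x=-21/4) -> -5307971/62500
// 5. reckoner.show() -> -5307971/62500
// 6. reckoner.lessen(x=20) -> -6557971/62500
// 7. bin.fetch(k=notra) -> -292
// 8. remeasure.asunit(v=2262, u_from=B, u_to=kB) -> 1131/500
// 9. bin.fetch(k=mezasle) -> ro
// 10. bin.bind(k=notra, v=-324) -> -292

Answer: -6557971/62500


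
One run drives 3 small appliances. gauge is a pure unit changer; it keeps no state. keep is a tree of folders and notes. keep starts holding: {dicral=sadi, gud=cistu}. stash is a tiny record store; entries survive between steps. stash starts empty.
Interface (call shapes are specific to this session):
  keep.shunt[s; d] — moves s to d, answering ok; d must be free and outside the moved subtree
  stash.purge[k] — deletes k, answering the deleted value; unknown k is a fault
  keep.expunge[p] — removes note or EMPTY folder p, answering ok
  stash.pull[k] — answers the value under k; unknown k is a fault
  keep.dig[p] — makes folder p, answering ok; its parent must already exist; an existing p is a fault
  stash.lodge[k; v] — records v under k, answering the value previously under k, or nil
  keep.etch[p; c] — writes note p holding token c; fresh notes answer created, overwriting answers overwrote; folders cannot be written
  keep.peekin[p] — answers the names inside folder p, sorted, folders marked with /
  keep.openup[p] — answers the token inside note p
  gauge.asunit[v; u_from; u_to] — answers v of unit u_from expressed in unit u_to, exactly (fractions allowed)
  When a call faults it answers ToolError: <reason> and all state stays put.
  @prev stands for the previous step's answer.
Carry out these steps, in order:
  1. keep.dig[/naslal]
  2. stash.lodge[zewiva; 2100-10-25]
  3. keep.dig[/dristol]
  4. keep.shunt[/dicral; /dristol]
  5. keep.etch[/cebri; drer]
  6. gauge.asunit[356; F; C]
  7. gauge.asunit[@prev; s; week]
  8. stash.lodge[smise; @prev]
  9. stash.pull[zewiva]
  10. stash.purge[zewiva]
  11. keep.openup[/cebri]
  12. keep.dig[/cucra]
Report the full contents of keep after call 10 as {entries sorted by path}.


→ keep.dig(/naslal)
← ok
→ stash.lodge(zewiva, 2100-10-25)
← nil
→ keep.dig(/dristol)
← ok
→ keep.shunt(/dicral, /dristol)
← ToolError: exists
→ keep.etch(/cebri, drer)
← created
→ gauge.asunit(356, F, C)
← 180
→ gauge.asunit(@prev, s, week)
← 1/3360
→ stash.lodge(smise, @prev)
← nil
→ stash.pull(zewiva)
← 2100-10-25
→ stash.purge(zewiva)
← 2100-10-25
→ keep.openup(/cebri)
← drer
→ keep.dig(/cucra)
← ok

Answer: {cebri=drer, dicral=sadi, dristol/, gud=cistu, naslal/}


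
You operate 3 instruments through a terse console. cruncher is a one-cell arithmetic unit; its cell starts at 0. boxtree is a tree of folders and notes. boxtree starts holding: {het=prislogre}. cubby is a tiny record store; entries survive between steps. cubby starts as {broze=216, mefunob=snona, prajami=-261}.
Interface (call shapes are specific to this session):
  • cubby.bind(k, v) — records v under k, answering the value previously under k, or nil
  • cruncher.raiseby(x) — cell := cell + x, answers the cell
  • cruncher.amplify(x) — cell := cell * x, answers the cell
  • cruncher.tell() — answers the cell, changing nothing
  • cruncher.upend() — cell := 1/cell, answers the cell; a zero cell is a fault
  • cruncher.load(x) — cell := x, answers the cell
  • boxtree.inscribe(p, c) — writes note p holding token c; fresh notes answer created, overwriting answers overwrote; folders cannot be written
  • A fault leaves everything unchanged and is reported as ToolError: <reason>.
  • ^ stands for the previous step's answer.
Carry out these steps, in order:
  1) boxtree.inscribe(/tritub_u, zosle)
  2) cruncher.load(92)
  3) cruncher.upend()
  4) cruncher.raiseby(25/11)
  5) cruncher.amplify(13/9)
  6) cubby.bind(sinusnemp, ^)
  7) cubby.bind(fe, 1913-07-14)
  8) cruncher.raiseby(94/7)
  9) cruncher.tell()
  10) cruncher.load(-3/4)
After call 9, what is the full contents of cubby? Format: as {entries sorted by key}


Answer: {broze=216, fe=1913-07-14, mefunob=snona, prajami=-261, sinusnemp=30043/9108}

Derivation:
-> inscribe(p=/tritub_u, c=zosle)
<- created
-> load(x=92)
<- 92
-> upend()
<- 1/92
-> raiseby(x=25/11)
<- 2311/1012
-> amplify(x=13/9)
<- 30043/9108
-> bind(k=sinusnemp, v=^)
<- nil
-> bind(k=fe, v=1913-07-14)
<- nil
-> raiseby(x=94/7)
<- 1066453/63756
-> tell()
<- 1066453/63756
-> load(x=-3/4)
<- -3/4


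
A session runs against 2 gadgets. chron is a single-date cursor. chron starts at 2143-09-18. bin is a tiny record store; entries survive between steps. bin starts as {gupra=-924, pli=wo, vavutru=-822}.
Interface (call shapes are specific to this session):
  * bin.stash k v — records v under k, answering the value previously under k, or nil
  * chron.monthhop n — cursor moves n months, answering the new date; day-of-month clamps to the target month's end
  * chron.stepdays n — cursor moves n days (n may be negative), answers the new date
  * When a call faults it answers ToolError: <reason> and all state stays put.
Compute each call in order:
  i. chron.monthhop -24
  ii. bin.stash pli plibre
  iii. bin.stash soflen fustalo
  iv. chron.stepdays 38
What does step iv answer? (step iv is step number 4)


>> chron.monthhop(n='-24')
<< 2141-09-18
>> bin.stash(k='pli', v='plibre')
<< wo
>> bin.stash(k='soflen', v='fustalo')
<< nil
>> chron.stepdays(n='38')
<< 2141-10-26

Answer: 2141-10-26


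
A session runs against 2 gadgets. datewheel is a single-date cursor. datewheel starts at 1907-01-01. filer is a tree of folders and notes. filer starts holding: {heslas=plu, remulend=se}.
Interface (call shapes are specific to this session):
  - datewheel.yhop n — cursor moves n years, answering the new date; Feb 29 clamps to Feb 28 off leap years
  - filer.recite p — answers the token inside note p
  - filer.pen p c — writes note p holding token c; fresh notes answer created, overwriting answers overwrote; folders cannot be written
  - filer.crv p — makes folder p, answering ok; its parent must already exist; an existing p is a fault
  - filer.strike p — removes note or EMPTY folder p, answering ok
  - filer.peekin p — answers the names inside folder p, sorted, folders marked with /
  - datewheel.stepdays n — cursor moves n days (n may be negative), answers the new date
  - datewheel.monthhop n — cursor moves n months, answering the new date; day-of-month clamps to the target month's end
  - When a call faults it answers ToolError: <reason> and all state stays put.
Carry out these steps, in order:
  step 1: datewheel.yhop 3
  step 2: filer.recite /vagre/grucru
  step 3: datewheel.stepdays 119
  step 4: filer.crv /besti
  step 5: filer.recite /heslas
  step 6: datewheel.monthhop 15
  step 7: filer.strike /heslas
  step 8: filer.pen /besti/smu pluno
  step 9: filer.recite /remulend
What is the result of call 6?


> datewheel.yhop n→3
[out] 1910-01-01
> filer.recite p→/vagre/grucru
[out] ToolError: not found
> datewheel.stepdays n→119
[out] 1910-04-30
> filer.crv p→/besti
[out] ok
> filer.recite p→/heslas
[out] plu
> datewheel.monthhop n→15
[out] 1911-07-30
> filer.strike p→/heslas
[out] ok
> filer.pen p→/besti/smu c→pluno
[out] created
> filer.recite p→/remulend
[out] se

Answer: 1911-07-30


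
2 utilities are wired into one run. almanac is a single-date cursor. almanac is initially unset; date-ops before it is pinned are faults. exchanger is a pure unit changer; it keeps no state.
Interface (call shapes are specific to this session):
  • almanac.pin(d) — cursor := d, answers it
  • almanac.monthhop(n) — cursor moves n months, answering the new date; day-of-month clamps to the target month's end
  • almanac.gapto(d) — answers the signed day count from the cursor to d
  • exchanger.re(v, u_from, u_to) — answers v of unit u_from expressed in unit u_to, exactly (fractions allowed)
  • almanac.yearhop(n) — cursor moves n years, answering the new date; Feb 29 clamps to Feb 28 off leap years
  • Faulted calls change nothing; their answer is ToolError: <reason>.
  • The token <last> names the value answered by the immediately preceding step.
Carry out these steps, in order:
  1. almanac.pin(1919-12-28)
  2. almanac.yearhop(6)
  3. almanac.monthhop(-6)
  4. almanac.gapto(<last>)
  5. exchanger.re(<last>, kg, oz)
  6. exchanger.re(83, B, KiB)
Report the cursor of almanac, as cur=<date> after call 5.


Answer: cur=1925-06-28

Derivation:
>> almanac.pin(d: 1919-12-28)
<< 1919-12-28
>> almanac.yearhop(n: 6)
<< 1925-12-28
>> almanac.monthhop(n: -6)
<< 1925-06-28
>> almanac.gapto(d: <last>)
<< 0
>> exchanger.re(v: <last>, u_from: kg, u_to: oz)
<< 0
>> exchanger.re(v: 83, u_from: B, u_to: KiB)
<< 83/1024


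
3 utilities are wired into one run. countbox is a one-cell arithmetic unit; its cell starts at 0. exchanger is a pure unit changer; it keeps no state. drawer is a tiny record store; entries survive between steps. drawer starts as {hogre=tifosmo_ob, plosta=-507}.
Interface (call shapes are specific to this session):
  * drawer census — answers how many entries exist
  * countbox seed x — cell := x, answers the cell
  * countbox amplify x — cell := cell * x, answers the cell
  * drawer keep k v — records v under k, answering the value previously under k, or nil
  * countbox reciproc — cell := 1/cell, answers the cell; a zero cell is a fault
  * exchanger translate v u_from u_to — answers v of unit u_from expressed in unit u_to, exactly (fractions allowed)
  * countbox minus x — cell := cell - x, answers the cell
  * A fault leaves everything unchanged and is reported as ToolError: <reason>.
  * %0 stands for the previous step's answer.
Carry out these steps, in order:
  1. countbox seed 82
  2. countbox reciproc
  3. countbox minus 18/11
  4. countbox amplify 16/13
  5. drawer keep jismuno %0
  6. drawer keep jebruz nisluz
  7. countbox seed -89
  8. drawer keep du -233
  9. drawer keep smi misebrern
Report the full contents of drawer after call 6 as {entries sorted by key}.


Do: countbox seed[82]
See: 82
Do: countbox reciproc[]
See: 1/82
Do: countbox minus[18/11]
See: -1465/902
Do: countbox amplify[16/13]
See: -11720/5863
Do: drawer keep[jismuno; %0]
See: nil
Do: drawer keep[jebruz; nisluz]
See: nil
Do: countbox seed[-89]
See: -89
Do: drawer keep[du; -233]
See: nil
Do: drawer keep[smi; misebrern]
See: nil

Answer: {hogre=tifosmo_ob, jebruz=nisluz, jismuno=-11720/5863, plosta=-507}


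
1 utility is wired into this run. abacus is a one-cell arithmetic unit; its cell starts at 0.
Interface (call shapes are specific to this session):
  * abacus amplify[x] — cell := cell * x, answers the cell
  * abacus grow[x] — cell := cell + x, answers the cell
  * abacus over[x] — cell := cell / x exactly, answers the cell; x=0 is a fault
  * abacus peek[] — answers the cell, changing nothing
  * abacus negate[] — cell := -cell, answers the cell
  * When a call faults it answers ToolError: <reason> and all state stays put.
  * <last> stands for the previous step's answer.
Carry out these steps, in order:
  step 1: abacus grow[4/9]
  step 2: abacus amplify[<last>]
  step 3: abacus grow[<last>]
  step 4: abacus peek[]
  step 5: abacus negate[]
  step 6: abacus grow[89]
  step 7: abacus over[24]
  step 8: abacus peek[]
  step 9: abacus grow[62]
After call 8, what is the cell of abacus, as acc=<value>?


$ abacus grow x→4/9
  4/9
$ abacus amplify x→<last>
  16/81
$ abacus grow x→<last>
  32/81
$ abacus peek
  32/81
$ abacus negate
  -32/81
$ abacus grow x→89
  7177/81
$ abacus over x→24
  7177/1944
$ abacus peek
  7177/1944
$ abacus grow x→62
  127705/1944

Answer: acc=7177/1944


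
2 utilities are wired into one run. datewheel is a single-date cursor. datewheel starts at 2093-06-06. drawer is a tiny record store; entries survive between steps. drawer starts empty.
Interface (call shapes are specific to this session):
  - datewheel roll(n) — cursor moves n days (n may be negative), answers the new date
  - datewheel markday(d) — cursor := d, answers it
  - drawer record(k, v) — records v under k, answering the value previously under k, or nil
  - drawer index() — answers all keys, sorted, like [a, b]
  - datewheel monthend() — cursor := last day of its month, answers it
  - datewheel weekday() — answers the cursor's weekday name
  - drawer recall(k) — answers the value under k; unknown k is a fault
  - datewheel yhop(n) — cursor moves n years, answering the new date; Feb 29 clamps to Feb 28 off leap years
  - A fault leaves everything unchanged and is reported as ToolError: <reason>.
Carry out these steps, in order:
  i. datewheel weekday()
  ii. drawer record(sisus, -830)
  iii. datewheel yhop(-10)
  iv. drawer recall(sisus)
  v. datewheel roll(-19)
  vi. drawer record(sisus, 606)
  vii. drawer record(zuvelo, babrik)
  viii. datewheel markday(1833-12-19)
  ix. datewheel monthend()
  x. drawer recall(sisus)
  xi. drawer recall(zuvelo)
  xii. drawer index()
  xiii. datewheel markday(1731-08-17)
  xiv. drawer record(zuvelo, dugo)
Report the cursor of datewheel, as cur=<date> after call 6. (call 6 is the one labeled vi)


>>> datewheel weekday
= Saturday
>>> drawer record k: sisus v: -830
= nil
>>> datewheel yhop n: -10
= 2083-06-06
>>> drawer recall k: sisus
= -830
>>> datewheel roll n: -19
= 2083-05-18
>>> drawer record k: sisus v: 606
= -830
>>> drawer record k: zuvelo v: babrik
= nil
>>> datewheel markday d: 1833-12-19
= 1833-12-19
>>> datewheel monthend
= 1833-12-31
>>> drawer recall k: sisus
= 606
>>> drawer recall k: zuvelo
= babrik
>>> drawer index
= [sisus, zuvelo]
>>> datewheel markday d: 1731-08-17
= 1731-08-17
>>> drawer record k: zuvelo v: dugo
= babrik

Answer: cur=2083-05-18


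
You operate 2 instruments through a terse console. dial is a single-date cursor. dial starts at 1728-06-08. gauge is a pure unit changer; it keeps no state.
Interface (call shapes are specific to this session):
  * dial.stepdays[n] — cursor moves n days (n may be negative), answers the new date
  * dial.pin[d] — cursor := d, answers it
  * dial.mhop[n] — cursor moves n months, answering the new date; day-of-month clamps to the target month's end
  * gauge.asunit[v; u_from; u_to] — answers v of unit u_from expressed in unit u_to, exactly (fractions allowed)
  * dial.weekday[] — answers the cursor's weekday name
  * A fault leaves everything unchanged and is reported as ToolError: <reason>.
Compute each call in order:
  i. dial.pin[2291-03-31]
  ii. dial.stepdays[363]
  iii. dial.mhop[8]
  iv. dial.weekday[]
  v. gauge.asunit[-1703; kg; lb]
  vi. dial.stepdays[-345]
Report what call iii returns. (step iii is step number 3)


Answer: 2292-11-28

Derivation:
Using pin with d: 2291-03-31: 2291-03-31.
Using stepdays with n: 363, yielding 2292-03-28.
Invoking mhop with n: 8, — result: 2292-11-28.
I try weekday, — result: Monday.
Then asunit with v: -1703, u_from: kg, u_to: lb, → -170300000000/45359237.
Next I call stepdays with n: -345, giving 2291-12-19.


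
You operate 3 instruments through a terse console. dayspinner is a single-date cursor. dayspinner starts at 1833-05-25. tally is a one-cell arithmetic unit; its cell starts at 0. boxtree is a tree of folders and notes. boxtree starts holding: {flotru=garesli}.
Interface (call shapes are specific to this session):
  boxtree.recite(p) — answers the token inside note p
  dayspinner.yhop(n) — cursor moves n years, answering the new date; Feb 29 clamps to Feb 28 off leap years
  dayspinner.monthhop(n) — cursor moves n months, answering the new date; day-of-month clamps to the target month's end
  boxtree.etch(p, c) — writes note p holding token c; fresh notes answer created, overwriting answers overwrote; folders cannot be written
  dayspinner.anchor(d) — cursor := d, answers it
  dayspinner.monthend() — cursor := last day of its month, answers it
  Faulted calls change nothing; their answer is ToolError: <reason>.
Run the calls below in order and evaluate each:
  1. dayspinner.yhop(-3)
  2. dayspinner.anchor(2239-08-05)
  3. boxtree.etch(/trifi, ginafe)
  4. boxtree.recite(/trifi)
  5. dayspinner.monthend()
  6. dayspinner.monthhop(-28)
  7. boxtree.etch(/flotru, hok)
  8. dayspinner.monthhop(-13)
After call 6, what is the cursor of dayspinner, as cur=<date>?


;; dayspinner.yhop(n=-3) == 1830-05-25
;; dayspinner.anchor(d=2239-08-05) == 2239-08-05
;; boxtree.etch(p=/trifi, c=ginafe) == created
;; boxtree.recite(p=/trifi) == ginafe
;; dayspinner.monthend() == 2239-08-31
;; dayspinner.monthhop(n=-28) == 2237-04-30
;; boxtree.etch(p=/flotru, c=hok) == overwrote
;; dayspinner.monthhop(n=-13) == 2236-03-30

Answer: cur=2237-04-30
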